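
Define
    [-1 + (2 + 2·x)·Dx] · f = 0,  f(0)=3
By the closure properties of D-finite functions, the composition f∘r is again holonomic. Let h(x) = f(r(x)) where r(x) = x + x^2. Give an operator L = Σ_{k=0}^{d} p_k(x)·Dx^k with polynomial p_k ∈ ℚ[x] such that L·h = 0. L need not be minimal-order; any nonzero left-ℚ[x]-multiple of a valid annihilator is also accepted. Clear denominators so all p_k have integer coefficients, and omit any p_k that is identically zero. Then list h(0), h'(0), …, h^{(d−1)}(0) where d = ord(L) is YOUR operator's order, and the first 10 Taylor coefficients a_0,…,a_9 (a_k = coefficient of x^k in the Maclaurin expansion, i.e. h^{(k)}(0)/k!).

L = (-1 - 2·x) + (2 + 2·x + 2·x^2)·Dx  (order 1).
h: a_k = 3, 3/2, 9/8, -9/16, 9/128, 45/256, -171/1024, 63/2048, 2601/32768, -5679/65536, …
ICs: h(0) = 3.

f: a_k = 3, 3/2, -3/8, 3/16, -15/128, 21/256, -63/1024, 99/2048, -1287/32768, 2145/65536, …
Change of var in L_f (x↦r) gives L₀.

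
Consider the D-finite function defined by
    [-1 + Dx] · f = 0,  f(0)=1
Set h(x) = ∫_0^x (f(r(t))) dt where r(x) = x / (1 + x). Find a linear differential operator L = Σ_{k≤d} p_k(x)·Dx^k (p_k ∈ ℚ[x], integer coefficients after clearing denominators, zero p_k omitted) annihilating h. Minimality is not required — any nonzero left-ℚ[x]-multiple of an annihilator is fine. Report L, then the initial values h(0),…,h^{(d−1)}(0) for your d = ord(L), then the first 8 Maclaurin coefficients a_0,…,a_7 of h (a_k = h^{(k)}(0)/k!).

f: a_k = 1, 1, 1/2, 1/6, 1/24, 1/120, 1/720, 1/5040, …
f∘r: x↦r, Dx↦Dx/r' in L_f ⇒ L₀.
h=∫h₀ ⇒ L = L₀·Dx.
L = -Dx + (1 + 2·x + x^2)·Dx^2  (order 2).
h: a_k = 0, 1, 1/2, -1/6, 1/24, 1/120, -19/720, 151/5040, …
ICs: h(0) = 0, h′(0) = 1.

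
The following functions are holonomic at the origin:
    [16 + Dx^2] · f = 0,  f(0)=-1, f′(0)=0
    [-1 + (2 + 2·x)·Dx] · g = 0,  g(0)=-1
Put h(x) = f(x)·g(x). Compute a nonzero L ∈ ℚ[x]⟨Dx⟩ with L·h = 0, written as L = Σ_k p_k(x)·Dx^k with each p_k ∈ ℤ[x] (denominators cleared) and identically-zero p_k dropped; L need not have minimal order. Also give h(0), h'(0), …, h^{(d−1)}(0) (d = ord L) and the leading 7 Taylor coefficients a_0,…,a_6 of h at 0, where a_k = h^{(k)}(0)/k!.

L = (67 + 128·x + 64·x^2) + (-4 - 4·x)·Dx + (4 + 8·x + 4·x^2)·Dx^2  (order 2).
h: a_k = 1, 1/2, -65/8, -63/16, 4465/384, 3733/768, -310129/46080, …
ICs: h(0) = 1, h′(0) = 1/2.

f: a_k = -1, 0, 8, 0, -32/3, 0, 256/45, …
g: a_k = -1, -1/2, 1/8, -1/16, 5/128, -7/256, 21/1024, …
h₀=f·g: eliminate ⇒ L₀, order ≤ 2·1.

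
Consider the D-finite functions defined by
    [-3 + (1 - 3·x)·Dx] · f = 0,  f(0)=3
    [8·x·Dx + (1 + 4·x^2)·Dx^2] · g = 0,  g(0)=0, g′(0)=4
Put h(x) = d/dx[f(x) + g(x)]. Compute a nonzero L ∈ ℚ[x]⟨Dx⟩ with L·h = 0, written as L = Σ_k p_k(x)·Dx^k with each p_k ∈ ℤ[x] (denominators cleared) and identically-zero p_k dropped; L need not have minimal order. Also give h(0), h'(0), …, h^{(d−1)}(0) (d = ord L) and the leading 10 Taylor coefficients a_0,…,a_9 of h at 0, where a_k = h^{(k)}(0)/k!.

L = (-24 + 288·x + 288·x^2) + (31 - 24·x + 204·x^2 + 288·x^3)·Dx + (-3 + 5·x + 20·x^3 + 48·x^4)·Dx^2  (order 2).
h: a_k = 13, 54, 227, 972, 3709, 13122, 45671, 157464, 532465, 1771470, …
ICs: h(0) = 13, h′(0) = 54.

f: a_k = 3, 9, 27, 81, 243, 729, 2187, 6561, 19683, 59049, …
g: a_k = 0, 4, 0, -16/3, 0, 64/5, 0, -256/7, 0, 1024/9, …
Weyl lclm of L_f,L_g ⇒ L₀ (ord ≤ 3).
h=h₀': d/dx-closure on L₀ ⇒ L.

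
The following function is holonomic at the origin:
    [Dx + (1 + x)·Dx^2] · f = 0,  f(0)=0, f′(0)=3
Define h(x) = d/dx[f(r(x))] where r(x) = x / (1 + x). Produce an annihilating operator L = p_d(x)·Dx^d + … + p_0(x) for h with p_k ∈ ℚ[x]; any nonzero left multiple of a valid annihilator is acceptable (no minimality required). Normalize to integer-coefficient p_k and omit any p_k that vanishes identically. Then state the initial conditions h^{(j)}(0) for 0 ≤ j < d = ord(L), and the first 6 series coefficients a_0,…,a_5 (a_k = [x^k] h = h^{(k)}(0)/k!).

L = (3 + 4·x) + (1 + 3·x + 2·x^2)·Dx  (order 1).
h: a_k = 3, -9, 21, -45, 93, -189, …
ICs: h(0) = 3.

f: a_k = 0, 3, -3/2, 1, -3/4, 3/5, …
Substitute x→r, Dx→(1/r')Dx; clear ⇒ L₀.
h=h₀': d/dx-closure on L₀ ⇒ L.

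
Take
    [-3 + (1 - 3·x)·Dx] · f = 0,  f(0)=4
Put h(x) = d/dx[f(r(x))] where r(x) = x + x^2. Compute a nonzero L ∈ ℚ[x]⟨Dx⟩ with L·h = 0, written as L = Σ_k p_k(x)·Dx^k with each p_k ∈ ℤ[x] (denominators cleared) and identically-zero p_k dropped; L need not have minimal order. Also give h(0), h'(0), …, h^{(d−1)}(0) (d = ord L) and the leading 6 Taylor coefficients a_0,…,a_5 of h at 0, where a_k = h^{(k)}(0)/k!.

f: a_k = 4, 12, 36, 108, 324, 972, …
h₀=f(r): pull back L_f along r ⇒ L₀.
h=h₀': d/dx-closure on L₀ ⇒ L.
L = (8 + 18·x + 18·x^2) + (-1 + x + 9·x^2 + 6·x^3)·Dx  (order 1).
h: a_k = 12, 96, 540, 2736, 12960, 58968, …
ICs: h(0) = 12.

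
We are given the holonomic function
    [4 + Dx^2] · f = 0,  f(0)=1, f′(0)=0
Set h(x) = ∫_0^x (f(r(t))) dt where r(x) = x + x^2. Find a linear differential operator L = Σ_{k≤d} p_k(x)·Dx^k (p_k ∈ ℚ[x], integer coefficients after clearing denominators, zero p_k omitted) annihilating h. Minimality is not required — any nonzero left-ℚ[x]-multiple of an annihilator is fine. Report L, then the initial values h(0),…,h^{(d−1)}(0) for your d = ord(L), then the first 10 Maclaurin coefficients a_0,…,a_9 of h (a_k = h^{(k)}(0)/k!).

L = (4 + 24·x + 48·x^2 + 32·x^3)·Dx - 2·Dx^2 + (1 + 2·x)·Dx^3  (order 3).
h: a_k = 0, 1, 0, -2/3, -1, -4/15, 4/9, 176/315, 4/15, -208/2835, …
ICs: h(0) = 0, h′(0) = 1, h′′(0) = 0.

f: a_k = 1, 0, -2, 0, 2/3, 0, -4/45, 0, 2/315, 0, …
Change of var in L_f (x↦r) gives L₀.
∫: right-multiply L₀ by Dx.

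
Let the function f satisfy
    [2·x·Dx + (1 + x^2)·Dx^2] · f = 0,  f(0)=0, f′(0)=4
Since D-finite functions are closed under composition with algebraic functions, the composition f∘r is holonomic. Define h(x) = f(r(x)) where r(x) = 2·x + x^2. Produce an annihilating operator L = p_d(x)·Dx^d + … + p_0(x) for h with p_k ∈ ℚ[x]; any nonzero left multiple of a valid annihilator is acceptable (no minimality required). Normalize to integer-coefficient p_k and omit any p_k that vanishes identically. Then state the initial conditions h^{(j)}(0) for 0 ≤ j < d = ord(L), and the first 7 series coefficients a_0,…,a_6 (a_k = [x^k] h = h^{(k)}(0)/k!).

f: a_k = 0, 4, 0, -4/3, 0, 4/5, 0, …
Substitute x→r, Dx→(1/r')Dx; clear ⇒ L₀.
L = (-1 + 8·x + 16·x^2 + 12·x^3 + 3·x^4)·Dx + (1 + x + 4·x^2 + 8·x^3 + 5·x^4 + x^5)·Dx^2  (order 2).
h: a_k = 0, 8, 4, -32/3, -16, 88/5, 188/3, …
ICs: h(0) = 0, h′(0) = 8.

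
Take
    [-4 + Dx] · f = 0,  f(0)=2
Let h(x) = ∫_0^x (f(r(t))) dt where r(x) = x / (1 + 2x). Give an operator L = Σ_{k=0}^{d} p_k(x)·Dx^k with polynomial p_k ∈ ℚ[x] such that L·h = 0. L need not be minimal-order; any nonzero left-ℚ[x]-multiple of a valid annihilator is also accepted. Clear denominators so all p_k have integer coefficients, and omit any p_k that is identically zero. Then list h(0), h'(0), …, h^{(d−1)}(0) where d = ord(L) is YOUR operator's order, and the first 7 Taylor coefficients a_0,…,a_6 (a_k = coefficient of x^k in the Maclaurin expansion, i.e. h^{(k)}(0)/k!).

f: a_k = 2, 8, 16, 64/3, 64/3, 256/15, 512/45, …
L₀ from L_f via x↦r, Dx↦r'^{-1}Dx.
h=∫h₀ ⇒ L = L₀·Dx.
L = -4·Dx + (1 + 4·x + 4·x^2)·Dx^2  (order 2).
h: a_k = 0, 2, 4, 0, -8/3, 64/15, -64/15, …
ICs: h(0) = 0, h′(0) = 2.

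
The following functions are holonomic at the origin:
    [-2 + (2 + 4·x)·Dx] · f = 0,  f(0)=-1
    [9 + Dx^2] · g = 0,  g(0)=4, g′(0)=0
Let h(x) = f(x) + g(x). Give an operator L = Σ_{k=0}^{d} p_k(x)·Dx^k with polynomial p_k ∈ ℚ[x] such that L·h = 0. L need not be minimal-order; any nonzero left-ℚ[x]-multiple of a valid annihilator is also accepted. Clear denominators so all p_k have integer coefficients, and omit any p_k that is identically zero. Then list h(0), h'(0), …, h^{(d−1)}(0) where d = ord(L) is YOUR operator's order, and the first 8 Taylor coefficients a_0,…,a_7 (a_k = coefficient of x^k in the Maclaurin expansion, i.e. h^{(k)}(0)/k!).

L = (-27 - 81·x - 81·x^2) + (18 + 117·x + 243·x^2 + 162·x^3)·Dx + (-3 - 9·x - 9·x^2)·Dx^2 + (2 + 13·x + 27·x^2 + 18·x^3)·Dx^3  (order 3).
h: a_k = 3, -1, -35/2, -1/2, 113/8, -7/8, -219/80, -33/16, …
ICs: h(0) = 3, h′(0) = -1, h′′(0) = -35.

f: a_k = -1, -1, 1/2, -1/2, 5/8, -7/8, 21/16, -33/16, …
g: a_k = 4, 0, -18, 0, 27/2, 0, -81/20, 0, …
Weyl lclm of L_f,L_g ⇒ L₀ (ord ≤ 3).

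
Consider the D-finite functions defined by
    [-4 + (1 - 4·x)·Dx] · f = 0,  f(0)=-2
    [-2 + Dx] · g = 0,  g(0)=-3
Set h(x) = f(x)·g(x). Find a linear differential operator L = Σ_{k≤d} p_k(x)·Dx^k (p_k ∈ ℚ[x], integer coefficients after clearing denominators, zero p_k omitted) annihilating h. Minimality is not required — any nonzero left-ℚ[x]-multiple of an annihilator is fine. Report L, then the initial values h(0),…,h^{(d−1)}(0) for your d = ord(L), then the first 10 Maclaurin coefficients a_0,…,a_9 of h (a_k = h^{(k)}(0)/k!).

f: a_k = -2, -8, -32, -128, -512, -2048, -8192, -32768, -131072, -524288, …
g: a_k = -3, -6, -6, -4, -2, -4/5, -4/15, -8/105, -2/105, -4/945, …
f·g: L₀ = L_f ⊗_s L_g, ord ≤ 1·1.
L = (6 - 8·x) + (-1 + 4·x)·Dx  (order 1).
h: a_k = 6, 36, 156, 632, 2532, 50648/5, 607784/15, 5672656/35, 68071876/105, 2450587544/945, …
ICs: h(0) = 6.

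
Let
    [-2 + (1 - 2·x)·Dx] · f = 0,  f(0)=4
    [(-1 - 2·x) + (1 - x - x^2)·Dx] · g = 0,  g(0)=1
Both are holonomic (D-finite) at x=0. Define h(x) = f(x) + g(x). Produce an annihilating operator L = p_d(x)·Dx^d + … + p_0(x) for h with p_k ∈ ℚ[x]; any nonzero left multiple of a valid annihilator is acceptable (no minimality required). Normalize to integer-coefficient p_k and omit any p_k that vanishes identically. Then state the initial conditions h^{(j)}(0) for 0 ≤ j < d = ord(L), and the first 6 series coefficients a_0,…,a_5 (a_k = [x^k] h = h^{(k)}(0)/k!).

L = (-12·x + 12·x^2 - 8·x^3) + (4 - 6·x - 6·x^2 + 16·x^3 - 16·x^4)·Dx + (-1 + 5·x - 9·x^2 + 6·x^3 + 2·x^4 - 4·x^5)·Dx^2  (order 2).
h: a_k = 5, 9, 18, 35, 69, 136, …
ICs: h(0) = 5, h′(0) = 9.

f: a_k = 4, 8, 16, 32, 64, 128, …
g: a_k = 1, 1, 2, 3, 5, 8, …
f+g: L₀ = lclm(L_f,L_g), ord ≤ 1+1.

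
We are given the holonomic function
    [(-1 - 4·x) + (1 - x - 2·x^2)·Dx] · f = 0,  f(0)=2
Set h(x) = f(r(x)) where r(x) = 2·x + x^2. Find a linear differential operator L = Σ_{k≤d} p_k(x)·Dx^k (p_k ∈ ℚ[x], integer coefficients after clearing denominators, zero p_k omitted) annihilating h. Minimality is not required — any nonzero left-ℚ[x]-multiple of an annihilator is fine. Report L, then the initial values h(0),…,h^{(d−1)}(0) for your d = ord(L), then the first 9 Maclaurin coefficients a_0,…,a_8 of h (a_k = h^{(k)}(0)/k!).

f: a_k = 2, 2, 6, 10, 22, 42, 86, 170, 342, …
f∘r: x↦r, Dx↦Dx/r' in L_f ⇒ L₀.
L = (2 + 16·x + 8·x^2) + (-1 + 3·x + 6·x^2 + 2·x^3)·Dx  (order 1).
h: a_k = 2, 4, 26, 104, 478, 2108, 9402, 41808, 186054, …
ICs: h(0) = 2.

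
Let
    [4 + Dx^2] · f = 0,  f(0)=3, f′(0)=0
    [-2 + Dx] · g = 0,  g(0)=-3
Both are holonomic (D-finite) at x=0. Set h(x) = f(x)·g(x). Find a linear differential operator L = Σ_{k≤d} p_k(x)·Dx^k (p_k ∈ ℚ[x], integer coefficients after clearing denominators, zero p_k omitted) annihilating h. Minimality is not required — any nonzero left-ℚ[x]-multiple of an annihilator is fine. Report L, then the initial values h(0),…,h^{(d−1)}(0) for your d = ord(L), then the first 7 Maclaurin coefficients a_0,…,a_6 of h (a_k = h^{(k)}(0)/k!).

f: a_k = 3, 0, -6, 0, 2, 0, -4/15, …
g: a_k = -3, -6, -6, -4, -2, -4/5, -4/15, …
Product ⇒ symmetric product L₀, ord ≤ 2.
L = 8 - 4·Dx + Dx^2  (order 2).
h: a_k = -9, -18, 0, 24, 24, 48/5, 0, …
ICs: h(0) = -9, h′(0) = -18.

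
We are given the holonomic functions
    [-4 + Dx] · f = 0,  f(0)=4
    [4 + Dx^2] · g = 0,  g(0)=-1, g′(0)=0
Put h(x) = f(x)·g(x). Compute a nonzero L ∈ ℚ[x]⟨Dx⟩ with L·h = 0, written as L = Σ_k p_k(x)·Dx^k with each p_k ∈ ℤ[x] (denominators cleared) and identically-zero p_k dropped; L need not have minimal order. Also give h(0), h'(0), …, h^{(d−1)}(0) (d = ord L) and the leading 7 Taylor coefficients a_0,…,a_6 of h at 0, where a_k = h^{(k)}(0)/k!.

L = 20 - 8·Dx + Dx^2  (order 2).
h: a_k = -4, -16, -24, -32/3, 56/3, 608/15, 208/5, …
ICs: h(0) = -4, h′(0) = -16.

f: a_k = 4, 16, 32, 128/3, 128/3, 512/15, 1024/45, …
g: a_k = -1, 0, 2, 0, -2/3, 0, 4/45, …
h₀=f·g: eliminate ⇒ L₀, order ≤ 1·2.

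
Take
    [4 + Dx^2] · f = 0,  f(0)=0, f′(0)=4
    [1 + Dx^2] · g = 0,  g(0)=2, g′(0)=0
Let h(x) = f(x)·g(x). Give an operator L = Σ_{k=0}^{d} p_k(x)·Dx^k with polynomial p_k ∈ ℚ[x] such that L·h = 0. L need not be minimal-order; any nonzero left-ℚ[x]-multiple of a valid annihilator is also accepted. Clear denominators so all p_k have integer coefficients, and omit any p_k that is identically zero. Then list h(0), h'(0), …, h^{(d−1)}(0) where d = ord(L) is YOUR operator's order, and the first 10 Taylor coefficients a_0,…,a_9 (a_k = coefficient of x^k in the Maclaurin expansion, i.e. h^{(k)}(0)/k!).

f: a_k = 0, 4, 0, -8/3, 0, 8/15, 0, -16/315, 0, 8/2835, …
g: a_k = 2, 0, -1, 0, 1/12, 0, -1/360, 0, 1/20160, 0, …
h₀=f·g: eliminate ⇒ L₀, order ≤ 2·2.
L = 9 + 10·Dx^2 + Dx^4  (order 4).
h: a_k = 0, 8, 0, -28/3, 0, 61/15, 0, -547/630, 0, 703/6480, …
ICs: h(0) = 0, h′(0) = 8, h′′(0) = 0, h′′′(0) = -56.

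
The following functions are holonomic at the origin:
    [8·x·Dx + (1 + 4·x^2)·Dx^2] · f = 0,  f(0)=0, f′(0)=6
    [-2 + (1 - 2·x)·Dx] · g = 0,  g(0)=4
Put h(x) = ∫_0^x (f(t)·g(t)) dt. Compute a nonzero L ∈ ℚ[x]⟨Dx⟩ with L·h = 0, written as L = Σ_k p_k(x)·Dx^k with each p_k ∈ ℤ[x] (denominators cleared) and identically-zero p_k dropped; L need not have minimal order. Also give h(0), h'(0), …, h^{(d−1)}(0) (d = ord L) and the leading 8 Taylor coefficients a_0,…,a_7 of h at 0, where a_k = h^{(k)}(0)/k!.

L = 16·x·Dx + (4 - 8·x + 32·x^2)·Dx^2 + (-1 + 2·x - 4·x^2 + 8·x^3)·Dx^3  (order 3).
h: a_k = 0, 0, 12, 16, 16, 128/5, 832/15, 3328/35, …
ICs: h(0) = 0, h′(0) = 0, h′′(0) = 24.

f: a_k = 0, 6, 0, -8, 0, 96/5, 0, -384/7, …
g: a_k = 4, 8, 16, 32, 64, 128, 256, 512, …
f·g: L₀ = L_f ⊗_s L_g, ord ≤ 2·1.
h=∫₀ˣh₀: take L = L₀·Dx.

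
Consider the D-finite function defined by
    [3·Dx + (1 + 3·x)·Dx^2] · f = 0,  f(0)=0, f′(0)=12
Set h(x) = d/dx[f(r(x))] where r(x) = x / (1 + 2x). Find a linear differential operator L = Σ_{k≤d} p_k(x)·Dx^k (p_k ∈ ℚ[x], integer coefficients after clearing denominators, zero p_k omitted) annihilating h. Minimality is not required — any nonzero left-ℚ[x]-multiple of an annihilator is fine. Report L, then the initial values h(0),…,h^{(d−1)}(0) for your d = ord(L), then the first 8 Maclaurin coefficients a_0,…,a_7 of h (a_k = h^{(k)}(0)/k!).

f: a_k = 0, 12, -18, 36, -81, 972/5, -486, 8748/7, …
L₀ from L_f via x↦r, Dx↦r'^{-1}Dx.
Differentiate: ansatz ord ≤ ord L₀ ⇒ L.
L = (7 + 20·x) + (1 + 7·x + 10·x^2)·Dx  (order 1).
h: a_k = 12, -84, 468, -2436, 12372, -62244, 311988, -1561476, …
ICs: h(0) = 12.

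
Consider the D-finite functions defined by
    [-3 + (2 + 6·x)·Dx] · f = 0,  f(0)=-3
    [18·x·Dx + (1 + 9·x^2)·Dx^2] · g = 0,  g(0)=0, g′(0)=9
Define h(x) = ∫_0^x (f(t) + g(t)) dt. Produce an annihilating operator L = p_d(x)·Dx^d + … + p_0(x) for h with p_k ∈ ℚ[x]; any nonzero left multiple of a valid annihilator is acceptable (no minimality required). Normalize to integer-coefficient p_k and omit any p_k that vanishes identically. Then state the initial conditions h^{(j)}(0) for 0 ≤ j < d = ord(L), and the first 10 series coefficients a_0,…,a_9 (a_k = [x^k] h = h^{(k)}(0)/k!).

L = (-36 - 270·x + 972·x^2 + 1458·x^3)·Dx^2 + (-33 - 144·x + 270·x^2 + 3888·x^3 + 5103·x^4)·Dx^3 + (-2 + 18·x + 108·x^2 + 324·x^3 + 1134·x^4 + 1458·x^5)·Dx^4  (order 4).
h: a_k = 0, -3, 9/4, 9/8, -513/64, 243/128, 53703/2560, 6561/1024, -14952519/114688, 938223/32768, …
ICs: h(0) = 0, h′(0) = -3, h′′(0) = 9/2, h′′′(0) = 27/4.

f: a_k = -3, -9/2, 27/8, -81/16, 1215/128, -5103/256, 45927/1024, -216513/2048, 8444007/32768, -42220035/65536, …
g: a_k = 0, 9, 0, -27, 0, 729/5, 0, -6561/7, 0, 6561, …
Sum ⇒ L₀ = lclm(L_f,L_g) in ℚ(x)⟨Dx⟩.
h=∫h₀ ⇒ L = L₀·Dx.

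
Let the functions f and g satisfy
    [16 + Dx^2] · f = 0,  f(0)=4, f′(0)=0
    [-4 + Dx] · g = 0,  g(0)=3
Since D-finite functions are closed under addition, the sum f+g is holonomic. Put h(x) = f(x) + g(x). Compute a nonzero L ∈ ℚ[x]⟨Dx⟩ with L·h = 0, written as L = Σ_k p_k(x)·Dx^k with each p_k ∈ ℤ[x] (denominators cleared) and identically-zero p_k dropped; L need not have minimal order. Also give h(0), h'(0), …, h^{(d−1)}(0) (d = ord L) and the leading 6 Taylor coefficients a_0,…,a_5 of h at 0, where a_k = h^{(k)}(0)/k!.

f: a_k = 4, 0, -32, 0, 128/3, 0, …
g: a_k = 3, 12, 24, 32, 32, 128/5, …
L₀ := lclm(L_f,L_g); ord L₀ ≤ 2+1.
L = -64 + 16·Dx - 4·Dx^2 + Dx^3  (order 3).
h: a_k = 7, 12, -8, 32, 224/3, 128/5, …
ICs: h(0) = 7, h′(0) = 12, h′′(0) = -16.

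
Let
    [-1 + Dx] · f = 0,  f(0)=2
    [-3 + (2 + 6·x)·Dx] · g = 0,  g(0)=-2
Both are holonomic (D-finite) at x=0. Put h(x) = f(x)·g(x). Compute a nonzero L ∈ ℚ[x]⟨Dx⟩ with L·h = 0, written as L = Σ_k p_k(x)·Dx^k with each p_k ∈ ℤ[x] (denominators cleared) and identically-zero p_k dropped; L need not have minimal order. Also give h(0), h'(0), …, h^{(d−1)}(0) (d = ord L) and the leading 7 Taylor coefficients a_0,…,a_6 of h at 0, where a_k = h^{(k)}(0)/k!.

f: a_k = 2, 2, 1, 1/3, 1/12, 1/60, 1/360, …
g: a_k = -2, -3, 9/4, -27/8, 405/64, -1701/128, 15309/512, …
L₀ := L_f ⊗_s L_g (sym. prod.), ord ≤ 1.
L = (-5 - 6·x) + (2 + 6·x)·Dx  (order 1).
h: a_k = -4, -10, -7/2, -71/12, 671/96, -16157/960, 88837/2304, …
ICs: h(0) = -4.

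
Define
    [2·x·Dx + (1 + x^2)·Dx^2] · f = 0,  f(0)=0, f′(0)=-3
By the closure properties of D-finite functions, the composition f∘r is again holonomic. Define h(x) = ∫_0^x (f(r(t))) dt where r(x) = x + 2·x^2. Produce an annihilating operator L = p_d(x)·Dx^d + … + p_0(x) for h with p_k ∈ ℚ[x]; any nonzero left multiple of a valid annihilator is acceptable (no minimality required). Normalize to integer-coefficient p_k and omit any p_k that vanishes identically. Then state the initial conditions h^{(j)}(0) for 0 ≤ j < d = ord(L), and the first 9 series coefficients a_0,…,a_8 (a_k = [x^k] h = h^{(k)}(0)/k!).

L = (-4 + 2·x + 16·x^2 + 48·x^3 + 48·x^4)·Dx^2 + (1 + 4·x + x^2 + 8·x^3 + 20·x^4 + 16·x^5)·Dx^3  (order 3).
h: a_k = 0, 0, -3/2, -2, 1/4, 6/5, 19/10, 2/7, -165/56, …
ICs: h(0) = 0, h′(0) = 0, h′′(0) = -3.

f: a_k = 0, -3, 0, 1, 0, -3/5, 0, 3/7, 0, …
Substitute x→r, Dx→(1/r')Dx; clear ⇒ L₀.
h=∫₀ˣh₀: take L = L₀·Dx.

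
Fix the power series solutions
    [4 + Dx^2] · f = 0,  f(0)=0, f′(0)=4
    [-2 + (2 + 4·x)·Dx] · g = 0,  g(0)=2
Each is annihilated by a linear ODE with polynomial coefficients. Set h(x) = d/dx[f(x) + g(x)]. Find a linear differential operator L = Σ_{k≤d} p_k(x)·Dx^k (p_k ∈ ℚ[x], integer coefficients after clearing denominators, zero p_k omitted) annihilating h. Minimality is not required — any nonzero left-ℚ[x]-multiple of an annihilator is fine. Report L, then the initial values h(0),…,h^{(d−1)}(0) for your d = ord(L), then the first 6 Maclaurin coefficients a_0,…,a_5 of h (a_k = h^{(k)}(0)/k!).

f: a_k = 0, 4, 0, -8/3, 0, 8/15, …
g: a_k = 2, 2, -1, 1, -5/4, 7/4, …
f+g: L₀ = lclm(L_f,L_g), ord ≤ 2+1.
Derive L from L₀ (diff closure).
L = (-76 - 64·x - 64·x^2) + (-28 - 120·x - 192·x^2 - 128·x^3)·Dx + (-19 - 16·x - 16·x^2)·Dx^2 + (-7 - 30·x - 48·x^2 - 32·x^3)·Dx^3  (order 3).
h: a_k = 6, -2, -5, -5, 137/12, -63/4, …
ICs: h(0) = 6, h′(0) = -2, h′′(0) = -10.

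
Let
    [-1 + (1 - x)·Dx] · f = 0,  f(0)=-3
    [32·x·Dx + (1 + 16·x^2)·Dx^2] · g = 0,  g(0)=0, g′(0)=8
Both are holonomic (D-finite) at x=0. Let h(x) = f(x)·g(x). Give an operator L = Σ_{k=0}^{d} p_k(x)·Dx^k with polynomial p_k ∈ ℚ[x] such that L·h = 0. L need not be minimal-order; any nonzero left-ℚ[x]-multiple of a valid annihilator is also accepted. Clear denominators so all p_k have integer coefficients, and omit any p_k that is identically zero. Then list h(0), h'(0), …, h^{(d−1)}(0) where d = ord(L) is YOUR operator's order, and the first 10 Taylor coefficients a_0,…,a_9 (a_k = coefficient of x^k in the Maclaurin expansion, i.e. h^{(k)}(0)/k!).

L = 32·x + (2 - 32·x + 64·x^2)·Dx + (-1 + x - 16·x^2 + 16·x^3)·Dx^2  (order 2).
h: a_k = 0, -24, -24, 104, 104, -5624/5, -5624/5, 452152/35, 452152/35, -16993624/105, …
ICs: h(0) = 0, h′(0) = -24.

f: a_k = -3, -3, -3, -3, -3, -3, -3, -3, -3, -3, …
g: a_k = 0, 8, 0, -128/3, 0, 2048/5, 0, -32768/7, 0, 524288/9, …
h₀=f·g: eliminate ⇒ L₀, order ≤ 1·2.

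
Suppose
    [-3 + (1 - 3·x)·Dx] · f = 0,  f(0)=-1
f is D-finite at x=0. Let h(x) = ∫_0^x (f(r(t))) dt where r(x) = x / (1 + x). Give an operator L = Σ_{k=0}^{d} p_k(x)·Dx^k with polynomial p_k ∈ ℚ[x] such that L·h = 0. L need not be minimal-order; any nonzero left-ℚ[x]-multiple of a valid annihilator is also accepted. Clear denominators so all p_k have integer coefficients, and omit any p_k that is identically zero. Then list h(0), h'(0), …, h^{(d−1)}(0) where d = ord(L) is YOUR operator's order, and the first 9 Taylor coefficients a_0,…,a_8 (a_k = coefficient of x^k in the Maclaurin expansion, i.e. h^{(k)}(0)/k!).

f: a_k = -1, -3, -9, -27, -81, -243, -729, -2187, -6561, …
h₀=f(r): pull back L_f along r ⇒ L₀.
Integrate: L := L₀·Dx.
L = 3·Dx + (-1 + x + 2·x^2)·Dx^2  (order 2).
h: a_k = 0, -1, -3/2, -2, -3, -24/5, -8, -96/7, -24, …
ICs: h(0) = 0, h′(0) = -1.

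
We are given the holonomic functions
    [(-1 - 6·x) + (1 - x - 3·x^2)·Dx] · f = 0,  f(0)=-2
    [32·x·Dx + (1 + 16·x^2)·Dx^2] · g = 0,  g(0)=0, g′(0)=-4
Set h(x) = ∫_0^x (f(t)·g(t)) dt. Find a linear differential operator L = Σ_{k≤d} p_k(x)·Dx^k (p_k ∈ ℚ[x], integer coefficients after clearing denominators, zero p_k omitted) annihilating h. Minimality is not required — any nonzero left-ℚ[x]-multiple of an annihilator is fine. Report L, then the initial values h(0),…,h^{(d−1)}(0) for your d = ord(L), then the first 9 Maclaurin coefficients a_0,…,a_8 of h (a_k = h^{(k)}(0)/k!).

f: a_k = -2, -2, -8, -14, -38, -80, -194, -434, -1016, …
g: a_k = 0, -4, 0, 64/3, 0, -1024/5, 0, 16384/7, 0, …
Product ⇒ symmetric product L₀, ord ≤ 2.
Integrate: L := L₀·Dx.
L = (6 + 32·x + 288·x^2)·Dx + (2 - 20·x + 64·x^2 + 288·x^3)·Dx^2 + (-1 + x - 13·x^2 + 16·x^3 + 48·x^4)·Dx^3  (order 3).
h: a_k = 0, 0, 4, 8/3, -8/3, 8/3, 2932/45, 6464/105, -40391/105, …
ICs: h(0) = 0, h′(0) = 0, h′′(0) = 8.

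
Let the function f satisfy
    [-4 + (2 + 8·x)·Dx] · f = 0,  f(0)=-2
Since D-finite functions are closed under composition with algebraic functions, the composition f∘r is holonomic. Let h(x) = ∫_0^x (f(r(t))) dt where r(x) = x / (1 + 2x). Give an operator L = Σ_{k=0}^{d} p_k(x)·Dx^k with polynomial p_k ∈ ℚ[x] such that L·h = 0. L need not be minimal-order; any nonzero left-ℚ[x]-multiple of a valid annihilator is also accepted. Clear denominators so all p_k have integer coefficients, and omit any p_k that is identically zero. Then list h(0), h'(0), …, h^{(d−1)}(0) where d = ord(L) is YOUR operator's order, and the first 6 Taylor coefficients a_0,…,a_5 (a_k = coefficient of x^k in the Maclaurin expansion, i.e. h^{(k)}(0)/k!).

L = -2·Dx + (1 + 8·x + 12·x^2)·Dx^2  (order 2).
h: a_k = 0, -2, -2, 4, -10, 148/5, …
ICs: h(0) = 0, h′(0) = -2.

f: a_k = -2, -4, 4, -8, 20, -56, …
Substitute x→r, Dx→(1/r')Dx; clear ⇒ L₀.
h=∫h₀ ⇒ L = L₀·Dx.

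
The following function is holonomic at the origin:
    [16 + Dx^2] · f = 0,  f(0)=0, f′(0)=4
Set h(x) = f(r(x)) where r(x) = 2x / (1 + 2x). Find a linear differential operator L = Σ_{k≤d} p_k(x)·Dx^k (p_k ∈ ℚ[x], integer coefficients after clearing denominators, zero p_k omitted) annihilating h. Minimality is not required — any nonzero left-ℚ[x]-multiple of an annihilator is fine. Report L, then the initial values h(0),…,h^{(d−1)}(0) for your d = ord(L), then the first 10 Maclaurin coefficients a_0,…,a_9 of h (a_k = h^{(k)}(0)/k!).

L = 64 + (4 + 24·x + 48·x^2 + 32·x^3)·Dx + (1 + 8·x + 24·x^2 + 32·x^3 + 16·x^4)·Dx^2  (order 2).
h: a_k = 0, 8, -16, -160/3, 448, -24704/15, 3840, -1260032/315, -644096/45, 61650944/567, …
ICs: h(0) = 0, h′(0) = 8.

f: a_k = 0, 4, 0, -32/3, 0, 128/15, 0, -1024/315, 0, 2048/2835, …
L₀ from L_f via x↦r, Dx↦r'^{-1}Dx.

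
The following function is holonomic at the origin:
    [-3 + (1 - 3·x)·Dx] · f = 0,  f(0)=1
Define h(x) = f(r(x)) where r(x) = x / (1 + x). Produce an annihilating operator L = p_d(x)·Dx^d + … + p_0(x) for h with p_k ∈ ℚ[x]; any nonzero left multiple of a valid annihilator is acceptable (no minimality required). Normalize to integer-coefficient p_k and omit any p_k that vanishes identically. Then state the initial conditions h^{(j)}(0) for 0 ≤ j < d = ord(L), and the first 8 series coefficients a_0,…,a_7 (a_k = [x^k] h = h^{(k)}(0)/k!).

f: a_k = 1, 3, 9, 27, 81, 243, 729, 2187, …
Change of var in L_f (x↦r) gives L₀.
L = 3 + (-1 + x + 2·x^2)·Dx  (order 1).
h: a_k = 1, 3, 6, 12, 24, 48, 96, 192, …
ICs: h(0) = 1.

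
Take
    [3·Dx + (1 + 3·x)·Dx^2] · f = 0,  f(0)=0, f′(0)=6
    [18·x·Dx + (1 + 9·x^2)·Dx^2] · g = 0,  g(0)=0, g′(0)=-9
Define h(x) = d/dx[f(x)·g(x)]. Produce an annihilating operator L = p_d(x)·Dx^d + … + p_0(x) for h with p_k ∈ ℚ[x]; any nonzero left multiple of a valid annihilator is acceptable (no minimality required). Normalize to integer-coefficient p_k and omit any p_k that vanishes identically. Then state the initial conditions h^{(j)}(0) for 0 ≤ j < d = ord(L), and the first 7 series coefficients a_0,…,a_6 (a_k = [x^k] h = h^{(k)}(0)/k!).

f: a_k = 0, 6, -9, 18, -81/2, 486/5, -243, …
g: a_k = 0, -9, 0, 27, 0, -729/5, 0, …
f·g: L₀ = L_f ⊗_s L_g, ord ≤ 2·2.
Derive L from L₀ (diff closure).
L = (648 + 3564·x + 19440·x^2 + 113724·x^3 + 262440·x^4 + 341172·x^5 + 236196·x^7) + (162 + 3348·x + 24948·x^2 + 117612·x^3 + 396576·x^4 + 813564·x^5 + 918540·x^6 + 236196·x^7 + 826686·x^8)·Dx + (36 + 576·x + 5184·x^2 + 25272·x^3 + 87480·x^4 + 227448·x^5 + 419904·x^6 + 472392·x^7 + 236196·x^8 + 472392·x^9)·Dx^2 + (5 + 54·x + 333·x^2 + 1512·x^3 + 5346·x^4 + 14580·x^5 + 30618·x^6 + 52488·x^7 + 59049·x^8 + 39366·x^9 + 59049·x^10)·Dx^3  (order 3).
h: a_k = 0, -108, 243, 0, 1215/2, -37908/5, 168399/10, …
ICs: h(0) = 0, h′(0) = -108, h′′(0) = 486.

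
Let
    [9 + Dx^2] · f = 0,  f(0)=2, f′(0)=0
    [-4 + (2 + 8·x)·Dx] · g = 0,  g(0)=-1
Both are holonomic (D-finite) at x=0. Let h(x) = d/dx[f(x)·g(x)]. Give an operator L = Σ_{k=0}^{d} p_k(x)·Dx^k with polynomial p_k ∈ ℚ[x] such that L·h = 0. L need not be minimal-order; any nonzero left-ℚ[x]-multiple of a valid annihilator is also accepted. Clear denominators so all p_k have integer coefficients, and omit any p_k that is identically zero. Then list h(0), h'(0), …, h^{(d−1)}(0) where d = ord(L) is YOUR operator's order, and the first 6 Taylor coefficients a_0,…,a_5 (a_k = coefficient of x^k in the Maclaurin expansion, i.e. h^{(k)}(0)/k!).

L = (131 + 1392·x + 4512·x^2 + 6912·x^3 + 6912·x^4) + (4 - 80·x - 576·x^2 - 768·x^3)·Dx + (7 + 80·x + 352·x^2 + 768·x^3 + 768·x^4)·Dx^2  (order 2).
h: a_k = -4, 26, 30, -19, -335/2, 11223/20, …
ICs: h(0) = -4, h′(0) = 26.

f: a_k = 2, 0, -9, 0, 27/4, 0, …
g: a_k = -1, -2, 2, -4, 10, -28, …
h₀=f·g: eliminate ⇒ L₀, order ≤ 2·1.
Differentiate: ansatz ord ≤ ord L₀ ⇒ L.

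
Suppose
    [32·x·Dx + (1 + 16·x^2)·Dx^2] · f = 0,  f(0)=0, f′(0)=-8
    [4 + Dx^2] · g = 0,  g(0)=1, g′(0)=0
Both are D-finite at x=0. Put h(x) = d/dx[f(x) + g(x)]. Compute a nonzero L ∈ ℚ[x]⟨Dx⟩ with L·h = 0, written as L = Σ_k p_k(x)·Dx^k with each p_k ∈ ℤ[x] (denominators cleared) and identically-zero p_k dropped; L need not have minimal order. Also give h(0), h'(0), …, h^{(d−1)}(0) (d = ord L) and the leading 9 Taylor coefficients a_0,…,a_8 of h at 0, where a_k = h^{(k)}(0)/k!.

L = (-6016·x + 102400·x^3 + 32768·x^5) + (-28 + 1216·x^2 + 27648·x^4 + 16384·x^6)·Dx + (-1504·x + 25600·x^3 + 8192·x^5)·Dx^2 + (-7 + 304·x^2 + 6912·x^4 + 4096·x^6)·Dx^3  (order 3).
h: a_k = -8, -4, 128, 8/3, -2048, -8/15, 32768, 16/315, -524288, …
ICs: h(0) = -8, h′(0) = -4, h′′(0) = 256.

f: a_k = 0, -8, 0, 128/3, 0, -2048/5, 0, 32768/7, 0, …
g: a_k = 1, 0, -2, 0, 2/3, 0, -4/45, 0, 2/315, …
Sum ⇒ L₀ = lclm(L_f,L_g) in ℚ(x)⟨Dx⟩.
h₀' ⇒ L via d/dx closure of L₀.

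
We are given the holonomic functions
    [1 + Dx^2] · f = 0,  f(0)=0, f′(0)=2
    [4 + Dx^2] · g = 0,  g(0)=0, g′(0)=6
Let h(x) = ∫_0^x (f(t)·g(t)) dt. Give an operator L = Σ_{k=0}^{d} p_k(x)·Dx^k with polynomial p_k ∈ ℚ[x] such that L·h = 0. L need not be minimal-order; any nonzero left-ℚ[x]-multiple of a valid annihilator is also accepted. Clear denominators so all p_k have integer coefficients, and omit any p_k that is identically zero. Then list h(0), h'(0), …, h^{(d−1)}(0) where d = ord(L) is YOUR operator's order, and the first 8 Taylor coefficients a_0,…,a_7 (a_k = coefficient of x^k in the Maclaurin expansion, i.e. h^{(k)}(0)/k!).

L = 9·Dx + 10·Dx^3 + Dx^5  (order 5).
h: a_k = 0, 0, 0, 4, 0, -2, 0, 13/30, …
ICs: h(0) = 0, h′(0) = 0, h′′(0) = 0, h′′′(0) = 24, h′′′′(0) = 0.

f: a_k = 0, 2, 0, -1/3, 0, 1/60, 0, -1/2520, …
g: a_k = 0, 6, 0, -4, 0, 4/5, 0, -8/105, …
Sym-product of L_f,L_g gives L₀ (≤ ord 4).
Integrate: L := L₀·Dx.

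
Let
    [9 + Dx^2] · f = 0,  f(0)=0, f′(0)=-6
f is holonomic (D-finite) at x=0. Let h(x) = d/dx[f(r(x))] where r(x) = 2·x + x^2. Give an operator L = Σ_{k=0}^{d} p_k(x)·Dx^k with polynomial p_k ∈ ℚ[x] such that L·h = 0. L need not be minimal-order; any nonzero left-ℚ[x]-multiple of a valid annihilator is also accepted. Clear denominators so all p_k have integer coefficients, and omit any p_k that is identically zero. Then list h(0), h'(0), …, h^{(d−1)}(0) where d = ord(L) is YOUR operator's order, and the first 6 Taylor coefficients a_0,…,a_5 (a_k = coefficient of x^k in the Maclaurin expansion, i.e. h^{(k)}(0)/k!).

f: a_k = 0, -6, 0, 9, 0, -81/20, …
h₀=f(r): pull back L_f along r ⇒ L₀.
Derive L from L₀ (diff closure).
L = (39 + 144·x + 216·x^2 + 144·x^3 + 36·x^4) + (-3 - 3·x)·Dx + (1 + 2·x + x^2)·Dx^2  (order 2).
h: a_k = -12, -12, 216, 432, -378, -1890, …
ICs: h(0) = -12, h′(0) = -12.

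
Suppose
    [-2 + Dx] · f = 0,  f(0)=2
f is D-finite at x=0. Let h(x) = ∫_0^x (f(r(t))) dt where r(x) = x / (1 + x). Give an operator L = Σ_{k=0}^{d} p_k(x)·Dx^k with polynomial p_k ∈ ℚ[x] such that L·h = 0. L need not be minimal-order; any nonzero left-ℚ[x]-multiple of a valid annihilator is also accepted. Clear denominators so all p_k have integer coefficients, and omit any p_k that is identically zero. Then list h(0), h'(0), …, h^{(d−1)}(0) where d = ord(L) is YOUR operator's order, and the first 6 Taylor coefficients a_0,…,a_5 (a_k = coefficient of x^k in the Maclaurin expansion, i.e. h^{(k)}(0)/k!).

L = -2·Dx + (1 + 2·x + x^2)·Dx^2  (order 2).
h: a_k = 0, 2, 2, 0, -1/3, 4/15, …
ICs: h(0) = 0, h′(0) = 2.

f: a_k = 2, 4, 4, 8/3, 4/3, 8/15, …
Substitute x→r, Dx→(1/r')Dx; clear ⇒ L₀.
∫: right-multiply L₀ by Dx.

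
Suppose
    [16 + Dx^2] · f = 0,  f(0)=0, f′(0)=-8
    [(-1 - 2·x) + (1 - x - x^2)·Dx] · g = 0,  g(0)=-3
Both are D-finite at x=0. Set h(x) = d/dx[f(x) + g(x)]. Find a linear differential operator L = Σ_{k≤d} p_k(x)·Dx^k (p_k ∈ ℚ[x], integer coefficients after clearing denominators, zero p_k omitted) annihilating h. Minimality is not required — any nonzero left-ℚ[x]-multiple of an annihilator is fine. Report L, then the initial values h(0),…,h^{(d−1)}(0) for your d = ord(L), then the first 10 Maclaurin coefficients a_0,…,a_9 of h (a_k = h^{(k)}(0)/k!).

L = (1472 + 2624·x + 2560·x^2 + 640·x^3 + 2240·x^4 + 2304·x^5 + 768·x^6) + (-272 - 112·x + 1008·x^2 - 160·x^3 - 800·x^4 + 576·x^5 + 896·x^6 + 256·x^7)·Dx + (92 + 164·x + 160·x^2 + 40·x^3 + 140·x^4 + 144·x^5 + 48·x^6)·Dx^2 + (-17 - 7·x + 63·x^2 - 10·x^3 - 50·x^4 + 36·x^5 + 56·x^6 + 16·x^7)·Dx^3  (order 3).
h: a_k = -11, -12, 37, -60, -616/3, -234, -17797/45, -816, -471871/315, -2670, …
ICs: h(0) = -11, h′(0) = -12, h′′(0) = 74.

f: a_k = 0, -8, 0, 64/3, 0, -256/15, 0, 2048/315, 0, -4096/2835, …
g: a_k = -3, -3, -6, -9, -15, -24, -39, -63, -102, -165, …
Sum ⇒ L₀ = lclm(L_f,L_g) in ℚ(x)⟨Dx⟩.
Differentiate: ansatz ord ≤ ord L₀ ⇒ L.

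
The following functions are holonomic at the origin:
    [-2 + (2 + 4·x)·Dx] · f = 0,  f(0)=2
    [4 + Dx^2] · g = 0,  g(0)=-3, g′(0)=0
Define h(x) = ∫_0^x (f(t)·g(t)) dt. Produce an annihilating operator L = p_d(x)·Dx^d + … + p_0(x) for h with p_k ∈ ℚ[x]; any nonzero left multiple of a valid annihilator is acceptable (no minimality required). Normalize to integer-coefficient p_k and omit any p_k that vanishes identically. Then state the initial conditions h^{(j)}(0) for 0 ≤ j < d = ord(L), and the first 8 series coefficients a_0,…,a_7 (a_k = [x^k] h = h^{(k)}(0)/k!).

L = (7 + 16·x + 16·x^2)·Dx + (-2 - 4·x)·Dx^2 + (1 + 4·x + 4·x^2)·Dx^3  (order 3).
h: a_k = 0, -6, -3, 5, 9/4, -5/4, -13/24, 349/840, …
ICs: h(0) = 0, h′(0) = -6, h′′(0) = -6.

f: a_k = 2, 2, -1, 1, -5/4, 7/4, -21/8, 33/8, …
g: a_k = -3, 0, 6, 0, -2, 0, 4/15, 0, …
Product ⇒ symmetric product L₀, ord ≤ 2.
h=∫h₀ ⇒ L = L₀·Dx.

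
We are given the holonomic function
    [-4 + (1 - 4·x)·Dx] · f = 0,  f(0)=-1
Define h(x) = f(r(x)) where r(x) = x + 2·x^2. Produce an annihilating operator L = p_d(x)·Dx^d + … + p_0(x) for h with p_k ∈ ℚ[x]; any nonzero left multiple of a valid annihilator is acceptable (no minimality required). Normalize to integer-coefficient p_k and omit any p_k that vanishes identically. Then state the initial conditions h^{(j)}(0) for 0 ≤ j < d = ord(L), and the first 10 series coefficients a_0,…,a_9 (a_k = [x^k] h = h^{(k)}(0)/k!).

f: a_k = -1, -4, -16, -64, -256, -1024, -4096, -16384, -65536, -262144, …
Change of var in L_f (x↦r) gives L₀.
L = (4 + 16·x) + (-1 + 4·x + 8·x^2)·Dx  (order 1).
h: a_k = -1, -4, -24, -128, -704, -3840, -20992, -114688, -626688, -3424256, …
ICs: h(0) = -1.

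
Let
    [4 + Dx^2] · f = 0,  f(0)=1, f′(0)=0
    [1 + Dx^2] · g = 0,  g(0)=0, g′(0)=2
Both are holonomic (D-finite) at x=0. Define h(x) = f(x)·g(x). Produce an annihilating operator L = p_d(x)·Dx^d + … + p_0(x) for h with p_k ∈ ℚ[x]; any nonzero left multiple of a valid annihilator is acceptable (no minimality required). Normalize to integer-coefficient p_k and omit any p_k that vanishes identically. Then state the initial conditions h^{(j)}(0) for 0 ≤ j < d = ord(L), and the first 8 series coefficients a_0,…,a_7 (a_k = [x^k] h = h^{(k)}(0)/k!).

f: a_k = 1, 0, -2, 0, 2/3, 0, -4/45, 0, …
g: a_k = 0, 2, 0, -1/3, 0, 1/60, 0, -1/2520, …
Sym-product of L_f,L_g gives L₀ (≤ ord 4).
L = 9 + 10·Dx^2 + Dx^4  (order 4).
h: a_k = 0, 2, 0, -13/3, 0, 121/60, 0, -1093/2520, …
ICs: h(0) = 0, h′(0) = 2, h′′(0) = 0, h′′′(0) = -26.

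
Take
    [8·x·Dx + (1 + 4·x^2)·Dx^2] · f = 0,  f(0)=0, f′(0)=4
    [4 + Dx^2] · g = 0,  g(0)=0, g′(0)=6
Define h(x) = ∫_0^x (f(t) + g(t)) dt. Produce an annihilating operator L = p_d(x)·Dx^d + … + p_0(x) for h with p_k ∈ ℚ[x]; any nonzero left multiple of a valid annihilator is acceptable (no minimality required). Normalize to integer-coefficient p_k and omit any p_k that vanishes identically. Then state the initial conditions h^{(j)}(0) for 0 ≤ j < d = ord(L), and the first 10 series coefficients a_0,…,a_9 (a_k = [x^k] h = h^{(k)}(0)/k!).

L = (-352·x + 1792·x^3 + 512·x^5)·Dx^2 + (-4 + 112·x^2 + 576·x^4 + 256·x^6)·Dx^3 + (-88·x + 448·x^3 + 128·x^5)·Dx^4 + (-1 + 28·x^2 + 144·x^4 + 64·x^6)·Dx^5  (order 5).
h: a_k = 0, 0, 5, 0, -7/3, 0, 34/15, 0, -481/105, 0, …
ICs: h(0) = 0, h′(0) = 0, h′′(0) = 10, h′′′(0) = 0, h′′′′(0) = -56.

f: a_k = 0, 4, 0, -16/3, 0, 64/5, 0, -256/7, 0, 1024/9, …
g: a_k = 0, 6, 0, -4, 0, 4/5, 0, -8/105, 0, 4/945, …
Sum ⇒ L₀ = lclm(L_f,L_g) in ℚ(x)⟨Dx⟩.
h=∫₀ˣh₀: take L = L₀·Dx.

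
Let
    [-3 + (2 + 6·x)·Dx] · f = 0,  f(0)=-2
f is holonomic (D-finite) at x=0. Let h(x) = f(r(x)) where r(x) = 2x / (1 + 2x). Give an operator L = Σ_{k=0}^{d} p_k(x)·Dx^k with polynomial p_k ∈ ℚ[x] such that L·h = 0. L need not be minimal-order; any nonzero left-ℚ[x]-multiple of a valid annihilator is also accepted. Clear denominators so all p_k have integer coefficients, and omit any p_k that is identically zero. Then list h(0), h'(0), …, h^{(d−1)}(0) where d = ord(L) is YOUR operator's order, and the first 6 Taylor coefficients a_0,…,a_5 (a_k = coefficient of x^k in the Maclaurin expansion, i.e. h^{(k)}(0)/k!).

L = -3 + (1 + 10·x + 16·x^2)·Dx  (order 1).
h: a_k = -2, -6, 21, -87, 1677/4, -9069/4, …
ICs: h(0) = -2.

f: a_k = -2, -3, 9/4, -27/8, 405/64, -1701/128, …
Change of var in L_f (x↦r) gives L₀.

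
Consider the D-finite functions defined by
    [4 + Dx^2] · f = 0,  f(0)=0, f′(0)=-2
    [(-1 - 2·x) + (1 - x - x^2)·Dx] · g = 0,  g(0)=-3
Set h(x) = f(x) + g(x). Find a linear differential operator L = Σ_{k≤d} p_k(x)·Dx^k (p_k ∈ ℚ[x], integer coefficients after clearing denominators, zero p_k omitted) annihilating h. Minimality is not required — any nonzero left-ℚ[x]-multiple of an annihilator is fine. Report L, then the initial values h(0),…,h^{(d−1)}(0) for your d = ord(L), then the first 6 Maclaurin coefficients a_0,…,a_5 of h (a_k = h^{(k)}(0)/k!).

L = (-44 - 96·x - 32·x^2 - 48·x^3 - 40·x^4 - 16·x^5) + (16 - 20·x - 8·x^2 + 16·x^3 - 12·x^4 - 24·x^5 - 8·x^6)·Dx + (-11 - 24·x - 8·x^2 - 12·x^3 - 10·x^4 - 4·x^5)·Dx^2 + (4 - 5·x - 2·x^2 + 4·x^3 - 3·x^4 - 6·x^5 - 2·x^6)·Dx^3  (order 3).
h: a_k = -3, -5, -6, -23/3, -15, -364/15, …
ICs: h(0) = -3, h′(0) = -5, h′′(0) = -12.

f: a_k = 0, -2, 0, 4/3, 0, -4/15, …
g: a_k = -3, -3, -6, -9, -15, -24, …
h₀=f+g: left-lcm gives L₀, ord ≤ 3.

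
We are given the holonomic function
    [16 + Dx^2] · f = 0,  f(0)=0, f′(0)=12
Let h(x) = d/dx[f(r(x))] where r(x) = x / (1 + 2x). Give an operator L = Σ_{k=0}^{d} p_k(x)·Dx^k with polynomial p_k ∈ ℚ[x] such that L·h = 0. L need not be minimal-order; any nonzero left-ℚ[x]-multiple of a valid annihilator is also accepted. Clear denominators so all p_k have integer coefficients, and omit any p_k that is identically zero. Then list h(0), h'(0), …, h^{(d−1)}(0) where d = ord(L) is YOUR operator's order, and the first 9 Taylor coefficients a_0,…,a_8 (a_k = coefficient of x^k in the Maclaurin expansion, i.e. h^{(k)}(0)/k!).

f: a_k = 0, 12, 0, -32, 0, 128/5, 0, -1024/105, 0, …
h₀=f(r): pull back L_f along r ⇒ L₀.
Derive L from L₀ (diff closure).
L = (40 + 96·x + 96·x^2) + (12 + 72·x + 144·x^2 + 96·x^3)·Dx + (1 + 8·x + 24·x^2 + 32·x^3 + 16·x^4)·Dx^2  (order 2).
h: a_k = 12, -48, 48, 384, -2752, 11520, -565504/15, 1552384/15, -25222144/105, …
ICs: h(0) = 12, h′(0) = -48.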